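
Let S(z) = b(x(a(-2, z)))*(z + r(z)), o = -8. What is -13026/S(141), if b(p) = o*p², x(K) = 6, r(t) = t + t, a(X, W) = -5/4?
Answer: 2171/20304 ≈ 0.10692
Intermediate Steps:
a(X, W) = -5/4 (a(X, W) = -5*¼ = -5/4)
r(t) = 2*t
b(p) = -8*p²
S(z) = -864*z (S(z) = (-8*6²)*(z + 2*z) = (-8*36)*(3*z) = -864*z)
-13026/S(141) = -13026/((-864*141)) = -13026/(-121824) = -13026*(-1/121824) = 2171/20304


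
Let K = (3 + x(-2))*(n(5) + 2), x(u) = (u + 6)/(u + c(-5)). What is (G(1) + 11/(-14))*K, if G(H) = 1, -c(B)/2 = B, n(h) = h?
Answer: 21/4 ≈ 5.2500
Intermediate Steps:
c(B) = -2*B
x(u) = (6 + u)/(10 + u) (x(u) = (u + 6)/(u - 2*(-5)) = (6 + u)/(u + 10) = (6 + u)/(10 + u))
K = 49/2 (K = (3 + (6 - 2)/(10 - 2))*(5 + 2) = (3 + 4/8)*7 = (3 + (⅛)*4)*7 = (3 + ½)*7 = (7/2)*7 = 49/2 ≈ 24.500)
(G(1) + 11/(-14))*K = (1 + 11/(-14))*(49/2) = (1 + 11*(-1/14))*(49/2) = (1 - 11/14)*(49/2) = (3/14)*(49/2) = 21/4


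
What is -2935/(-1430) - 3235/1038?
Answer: -78976/74217 ≈ -1.0641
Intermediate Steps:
-2935/(-1430) - 3235/1038 = -2935*(-1/1430) - 3235*1/1038 = 587/286 - 3235/1038 = -78976/74217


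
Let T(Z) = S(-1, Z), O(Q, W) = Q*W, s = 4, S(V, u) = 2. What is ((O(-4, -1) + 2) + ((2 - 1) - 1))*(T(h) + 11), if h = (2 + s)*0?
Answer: 78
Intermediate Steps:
h = 0 (h = (2 + 4)*0 = 6*0 = 0)
T(Z) = 2
((O(-4, -1) + 2) + ((2 - 1) - 1))*(T(h) + 11) = ((-4*(-1) + 2) + ((2 - 1) - 1))*(2 + 11) = ((4 + 2) + (1 - 1))*13 = (6 + 0)*13 = 6*13 = 78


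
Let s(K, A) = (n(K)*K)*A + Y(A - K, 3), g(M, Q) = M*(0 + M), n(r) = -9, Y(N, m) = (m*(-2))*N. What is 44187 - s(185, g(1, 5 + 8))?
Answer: 44748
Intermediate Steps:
Y(N, m) = -2*N*m (Y(N, m) = (-2*m)*N = -2*N*m)
g(M, Q) = M² (g(M, Q) = M*M = M²)
s(K, A) = -6*A + 6*K - 9*A*K (s(K, A) = (-9*K)*A - 2*(A - K)*3 = -9*A*K + (-6*A + 6*K) = -6*A + 6*K - 9*A*K)
44187 - s(185, g(1, 5 + 8)) = 44187 - (-6*1² + 6*185 - 9*1²*185) = 44187 - (-6*1 + 1110 - 9*1*185) = 44187 - (-6 + 1110 - 1665) = 44187 - 1*(-561) = 44187 + 561 = 44748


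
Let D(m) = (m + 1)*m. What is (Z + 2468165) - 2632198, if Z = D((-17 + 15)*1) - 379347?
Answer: -543378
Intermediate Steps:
D(m) = m*(1 + m) (D(m) = (1 + m)*m = m*(1 + m))
Z = -379345 (Z = ((-17 + 15)*1)*(1 + (-17 + 15)*1) - 379347 = (-2*1)*(1 - 2*1) - 379347 = -2*(1 - 2) - 379347 = -2*(-1) - 379347 = 2 - 379347 = -379345)
(Z + 2468165) - 2632198 = (-379345 + 2468165) - 2632198 = 2088820 - 2632198 = -543378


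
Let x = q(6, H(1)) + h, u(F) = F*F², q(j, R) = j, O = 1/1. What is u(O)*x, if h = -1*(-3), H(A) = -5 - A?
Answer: 9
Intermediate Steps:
O = 1
u(F) = F³
h = 3
x = 9 (x = 6 + 3 = 9)
u(O)*x = 1³*9 = 1*9 = 9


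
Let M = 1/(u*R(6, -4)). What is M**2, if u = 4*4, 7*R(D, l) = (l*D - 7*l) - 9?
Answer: 49/6400 ≈ 0.0076562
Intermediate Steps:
R(D, l) = -9/7 - l + D*l/7 (R(D, l) = ((l*D - 7*l) - 9)/7 = ((D*l - 7*l) - 9)/7 = ((-7*l + D*l) - 9)/7 = (-9 - 7*l + D*l)/7 = -9/7 - l + D*l/7)
u = 16
M = -7/80 (M = 1/(16*(-9/7 - 1*(-4) + (1/7)*6*(-4))) = 1/(16*(-9/7 + 4 - 24/7)) = 1/(16*(-5/7)) = 1/(-80/7) = -7/80 ≈ -0.087500)
M**2 = (-7/80)**2 = 49/6400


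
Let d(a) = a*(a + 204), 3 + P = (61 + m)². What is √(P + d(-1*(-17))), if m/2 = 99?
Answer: √70835 ≈ 266.15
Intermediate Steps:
m = 198 (m = 2*99 = 198)
P = 67078 (P = -3 + (61 + 198)² = -3 + 259² = -3 + 67081 = 67078)
d(a) = a*(204 + a)
√(P + d(-1*(-17))) = √(67078 + (-1*(-17))*(204 - 1*(-17))) = √(67078 + 17*(204 + 17)) = √(67078 + 17*221) = √(67078 + 3757) = √70835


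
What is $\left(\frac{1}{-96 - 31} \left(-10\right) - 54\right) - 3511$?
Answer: $- \frac{452745}{127} \approx -3564.9$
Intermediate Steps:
$\left(\frac{1}{-96 - 31} \left(-10\right) - 54\right) - 3511 = \left(\frac{1}{-127} \left(-10\right) - 54\right) - 3511 = \left(\left(- \frac{1}{127}\right) \left(-10\right) - 54\right) - 3511 = \left(\frac{10}{127} - 54\right) - 3511 = - \frac{6848}{127} - 3511 = - \frac{452745}{127}$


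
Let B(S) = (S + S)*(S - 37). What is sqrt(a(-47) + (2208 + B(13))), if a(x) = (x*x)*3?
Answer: sqrt(8211) ≈ 90.615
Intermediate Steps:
B(S) = 2*S*(-37 + S) (B(S) = (2*S)*(-37 + S) = 2*S*(-37 + S))
a(x) = 3*x**2 (a(x) = x**2*3 = 3*x**2)
sqrt(a(-47) + (2208 + B(13))) = sqrt(3*(-47)**2 + (2208 + 2*13*(-37 + 13))) = sqrt(3*2209 + (2208 + 2*13*(-24))) = sqrt(6627 + (2208 - 624)) = sqrt(6627 + 1584) = sqrt(8211)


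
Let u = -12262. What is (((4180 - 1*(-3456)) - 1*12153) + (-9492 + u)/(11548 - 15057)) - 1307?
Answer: -20414662/3509 ≈ -5817.8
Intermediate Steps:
(((4180 - 1*(-3456)) - 1*12153) + (-9492 + u)/(11548 - 15057)) - 1307 = (((4180 - 1*(-3456)) - 1*12153) + (-9492 - 12262)/(11548 - 15057)) - 1307 = (((4180 + 3456) - 12153) - 21754/(-3509)) - 1307 = ((7636 - 12153) - 21754*(-1/3509)) - 1307 = (-4517 + 21754/3509) - 1307 = -15828399/3509 - 1307 = -20414662/3509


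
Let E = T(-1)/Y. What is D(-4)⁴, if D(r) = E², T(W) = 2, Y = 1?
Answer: 256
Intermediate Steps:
E = 2 (E = 2/1 = 2*1 = 2)
D(r) = 4 (D(r) = 2² = 4)
D(-4)⁴ = 4⁴ = 256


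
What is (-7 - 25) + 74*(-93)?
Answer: -6914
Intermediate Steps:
(-7 - 25) + 74*(-93) = -32 - 6882 = -6914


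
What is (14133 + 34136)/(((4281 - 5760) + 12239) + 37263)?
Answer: 48269/48023 ≈ 1.0051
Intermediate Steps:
(14133 + 34136)/(((4281 - 5760) + 12239) + 37263) = 48269/((-1479 + 12239) + 37263) = 48269/(10760 + 37263) = 48269/48023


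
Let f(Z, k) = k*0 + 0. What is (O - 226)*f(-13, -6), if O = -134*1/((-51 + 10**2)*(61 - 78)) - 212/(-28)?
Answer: 0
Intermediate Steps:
O = 6441/833 (O = -134*(-1/(17*(-51 + 100))) - 212*(-1/28) = -134/((-17*49)) + 53/7 = -134/(-833) + 53/7 = -134*(-1/833) + 53/7 = 134/833 + 53/7 = 6441/833 ≈ 7.7323)
f(Z, k) = 0 (f(Z, k) = 0 + 0 = 0)
(O - 226)*f(-13, -6) = (6441/833 - 226)*0 = -181817/833*0 = 0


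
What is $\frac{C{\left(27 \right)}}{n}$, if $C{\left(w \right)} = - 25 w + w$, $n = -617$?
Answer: $\frac{648}{617} \approx 1.0502$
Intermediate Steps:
$C{\left(w \right)} = - 24 w$
$\frac{C{\left(27 \right)}}{n} = \frac{\left(-24\right) 27}{-617} = \left(-648\right) \left(- \frac{1}{617}\right) = \frac{648}{617}$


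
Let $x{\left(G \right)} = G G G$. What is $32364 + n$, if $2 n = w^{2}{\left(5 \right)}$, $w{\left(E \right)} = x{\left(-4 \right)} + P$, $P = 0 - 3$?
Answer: $\frac{69217}{2} \approx 34609.0$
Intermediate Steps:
$x{\left(G \right)} = G^{3}$ ($x{\left(G \right)} = G^{2} G = G^{3}$)
$P = -3$ ($P = 0 - 3 = -3$)
$w{\left(E \right)} = -67$ ($w{\left(E \right)} = \left(-4\right)^{3} - 3 = -64 - 3 = -67$)
$n = \frac{4489}{2}$ ($n = \frac{\left(-67\right)^{2}}{2} = \frac{1}{2} \cdot 4489 = \frac{4489}{2} \approx 2244.5$)
$32364 + n = 32364 + \frac{4489}{2} = \frac{69217}{2}$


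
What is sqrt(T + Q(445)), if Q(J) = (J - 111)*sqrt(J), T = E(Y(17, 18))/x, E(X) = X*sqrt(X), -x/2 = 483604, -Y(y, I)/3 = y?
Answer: sqrt(78113524824544*sqrt(445) + 12331902*I*sqrt(51))/483604 ≈ 83.939 + 2.2431e-6*I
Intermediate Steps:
Y(y, I) = -3*y
x = -967208 (x = -2*483604 = -967208)
E(X) = X**(3/2)
T = 51*I*sqrt(51)/967208 (T = (-3*17)**(3/2)/(-967208) = (-51)**(3/2)*(-1/967208) = -51*I*sqrt(51)*(-1/967208) = 51*I*sqrt(51)/967208 ≈ 0.00037656*I)
Q(J) = sqrt(J)*(-111 + J) (Q(J) = (-111 + J)*sqrt(J) = sqrt(J)*(-111 + J))
sqrt(T + Q(445)) = sqrt(51*I*sqrt(51)/967208 + sqrt(445)*(-111 + 445)) = sqrt(51*I*sqrt(51)/967208 + sqrt(445)*334) = sqrt(51*I*sqrt(51)/967208 + 334*sqrt(445)) = sqrt(334*sqrt(445) + 51*I*sqrt(51)/967208)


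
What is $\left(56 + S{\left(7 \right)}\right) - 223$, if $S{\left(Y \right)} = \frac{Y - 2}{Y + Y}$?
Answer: $- \frac{2333}{14} \approx -166.64$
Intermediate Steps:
$S{\left(Y \right)} = \frac{-2 + Y}{2 Y}$
$\left(56 + S{\left(7 \right)}\right) - 223 = \left(56 + \frac{-2 + 7}{2 \cdot 7}\right) - 223 = \left(56 + \frac{1}{2} \cdot \frac{1}{7} \cdot 5\right) - 223 = \left(56 + \frac{5}{14}\right) - 223 = \frac{789}{14} - 223 = - \frac{2333}{14}$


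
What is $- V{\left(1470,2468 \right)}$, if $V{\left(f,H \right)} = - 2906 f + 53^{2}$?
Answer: $4269011$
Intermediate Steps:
$V{\left(f,H \right)} = 2809 - 2906 f$ ($V{\left(f,H \right)} = - 2906 f + 2809 = 2809 - 2906 f$)
$- V{\left(1470,2468 \right)} = - (2809 - 4271820) = \left(-1\right) \left(-4269011\right) = 4269011$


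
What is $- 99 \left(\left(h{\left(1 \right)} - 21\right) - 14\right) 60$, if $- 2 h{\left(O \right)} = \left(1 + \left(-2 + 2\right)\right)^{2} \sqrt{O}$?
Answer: $210870$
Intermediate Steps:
$h{\left(O \right)} = - \frac{\sqrt{O}}{2}$ ($h{\left(O \right)} = - \frac{\left(1 + \left(-2 + 2\right)\right)^{2} \sqrt{O}}{2} = - \frac{\left(1 + 0\right)^{2} \sqrt{O}}{2} = - \frac{1^{2} \sqrt{O}}{2} = - \frac{1 \sqrt{O}}{2} = - \frac{\sqrt{O}}{2}$)
$- 99 \left(\left(h{\left(1 \right)} - 21\right) - 14\right) 60 = - 99 \left(\left(- \frac{\sqrt{1}}{2} - 21\right) - 14\right) 60 = - 99 \left(\left(\left(- \frac{1}{2}\right) 1 - 21\right) - 14\right) 60 = - 99 \left(\left(- \frac{1}{2} - 21\right) - 14\right) 60 = - 99 \left(- \frac{43}{2} - 14\right) 60 = \left(-99\right) \left(- \frac{71}{2}\right) 60 = \frac{7029}{2} \cdot 60 = 210870$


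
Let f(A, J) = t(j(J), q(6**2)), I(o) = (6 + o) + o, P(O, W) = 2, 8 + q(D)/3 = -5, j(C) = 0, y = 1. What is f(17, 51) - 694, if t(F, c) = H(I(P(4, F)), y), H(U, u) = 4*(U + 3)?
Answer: -642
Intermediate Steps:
q(D) = -39 (q(D) = -24 + 3*(-5) = -24 - 15 = -39)
I(o) = 6 + 2*o
H(U, u) = 12 + 4*U (H(U, u) = 4*(3 + U) = 12 + 4*U)
t(F, c) = 52 (t(F, c) = 12 + 4*(6 + 2*2) = 12 + 4*(6 + 4) = 12 + 4*10 = 12 + 40 = 52)
f(A, J) = 52
f(17, 51) - 694 = 52 - 694 = -642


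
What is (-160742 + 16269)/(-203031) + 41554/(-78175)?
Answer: 2857426601/15871948425 ≈ 0.18003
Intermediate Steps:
(-160742 + 16269)/(-203031) + 41554/(-78175) = -144473*(-1/203031) + 41554*(-1/78175) = 144473/203031 - 41554/78175 = 2857426601/15871948425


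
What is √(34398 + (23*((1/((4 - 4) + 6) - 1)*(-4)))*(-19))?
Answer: 2*√74118/3 ≈ 181.50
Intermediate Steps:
√(34398 + (23*((1/((4 - 4) + 6) - 1)*(-4)))*(-19)) = √(34398 + (23*((1/(0 + 6) - 1)*(-4)))*(-19)) = √(34398 + (23*((1/6 - 1)*(-4)))*(-19)) = √(34398 + (23*((⅙ - 1)*(-4)))*(-19)) = √(34398 + (23*(-⅚*(-4)))*(-19)) = √(34398 + (23*(10/3))*(-19)) = √(34398 + (230/3)*(-19)) = √(34398 - 4370/3) = √(98824/3) = 2*√74118/3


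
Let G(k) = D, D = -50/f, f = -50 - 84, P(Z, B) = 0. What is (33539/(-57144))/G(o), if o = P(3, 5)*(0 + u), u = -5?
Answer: -2247113/1428600 ≈ -1.5729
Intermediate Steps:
f = -134
o = 0 (o = 0*(0 - 5) = 0*(-5) = 0)
D = 25/67 (D = -50/(-134) = -50*(-1/134) = 25/67 ≈ 0.37313)
G(k) = 25/67
(33539/(-57144))/G(o) = (33539/(-57144))/(25/67) = (33539*(-1/57144))*(67/25) = -33539/57144*67/25 = -2247113/1428600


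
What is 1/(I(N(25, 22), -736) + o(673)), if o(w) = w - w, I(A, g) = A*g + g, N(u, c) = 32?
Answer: -1/24288 ≈ -4.1173e-5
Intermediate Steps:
I(A, g) = g + A*g
o(w) = 0
1/(I(N(25, 22), -736) + o(673)) = 1/(-736*(1 + 32) + 0) = 1/(-736*33 + 0) = 1/(-24288 + 0) = 1/(-24288) = -1/24288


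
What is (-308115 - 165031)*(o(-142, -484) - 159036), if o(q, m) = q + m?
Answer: 75543436652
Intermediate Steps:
o(q, m) = m + q
(-308115 - 165031)*(o(-142, -484) - 159036) = (-308115 - 165031)*((-484 - 142) - 159036) = -473146*(-626 - 159036) = -473146*(-159662) = 75543436652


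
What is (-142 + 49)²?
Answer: 8649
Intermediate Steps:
(-142 + 49)² = (-93)² = 8649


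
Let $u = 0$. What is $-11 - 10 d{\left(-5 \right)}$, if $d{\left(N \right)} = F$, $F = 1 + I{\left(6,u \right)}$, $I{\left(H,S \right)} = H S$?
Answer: $-21$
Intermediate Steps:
$F = 1$ ($F = 1 + 6 \cdot 0 = 1 + 0 = 1$)
$d{\left(N \right)} = 1$
$-11 - 10 d{\left(-5 \right)} = -11 - 10 = -21$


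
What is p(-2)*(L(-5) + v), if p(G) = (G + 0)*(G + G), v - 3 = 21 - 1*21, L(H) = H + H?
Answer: -56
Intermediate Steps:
L(H) = 2*H
v = 3 (v = 3 + (21 - 1*21) = 3 + (21 - 21) = 3 + 0 = 3)
p(G) = 2*G² (p(G) = G*(2*G) = 2*G²)
p(-2)*(L(-5) + v) = (2*(-2)²)*(2*(-5) + 3) = (2*4)*(-10 + 3) = 8*(-7) = -56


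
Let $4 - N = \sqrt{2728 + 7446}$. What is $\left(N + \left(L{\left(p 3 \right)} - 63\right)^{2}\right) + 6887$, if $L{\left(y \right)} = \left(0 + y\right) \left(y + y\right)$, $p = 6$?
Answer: $349116 - \sqrt{10174} \approx 3.4902 \cdot 10^{5}$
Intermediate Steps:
$L{\left(y \right)} = 2 y^{2}$ ($L{\left(y \right)} = y 2 y = 2 y^{2}$)
$N = 4 - \sqrt{10174}$ ($N = 4 - \sqrt{2728 + 7446} = 4 - \sqrt{10174} \approx -96.866$)
$\left(N + \left(L{\left(p 3 \right)} - 63\right)^{2}\right) + 6887 = \left(\left(4 - \sqrt{10174}\right) + \left(2 \left(6 \cdot 3\right)^{2} - 63\right)^{2}\right) + 6887 = \left(\left(4 - \sqrt{10174}\right) + \left(2 \cdot 18^{2} - 63\right)^{2}\right) + 6887 = \left(\left(4 - \sqrt{10174}\right) + \left(2 \cdot 324 - 63\right)^{2}\right) + 6887 = \left(\left(4 - \sqrt{10174}\right) + \left(648 - 63\right)^{2}\right) + 6887 = \left(\left(4 - \sqrt{10174}\right) + 585^{2}\right) + 6887 = \left(\left(4 - \sqrt{10174}\right) + 342225\right) + 6887 = \left(342229 - \sqrt{10174}\right) + 6887 = 349116 - \sqrt{10174}$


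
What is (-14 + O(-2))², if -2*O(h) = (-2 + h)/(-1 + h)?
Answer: 1936/9 ≈ 215.11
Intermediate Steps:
O(h) = -(-2 + h)/(2*(-1 + h))
(-14 + O(-2))² = (-14 + (2 - 1*(-2))/(2*(-1 - 2)))² = (-14 + (½)*(2 + 2)/(-3))² = (-14 + (½)*(-⅓)*4)² = (-14 - ⅔)² = (-44/3)² = 1936/9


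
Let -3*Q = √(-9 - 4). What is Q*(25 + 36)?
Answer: -61*I*√13/3 ≈ -73.313*I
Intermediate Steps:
Q = -I*√13/3 (Q = -√(-9 - 4)/3 = -I*√13/3 ≈ -1.2019*I)
Q*(25 + 36) = (-I*√13/3)*(25 + 36) = -I*√13/3*61 = -61*I*√13/3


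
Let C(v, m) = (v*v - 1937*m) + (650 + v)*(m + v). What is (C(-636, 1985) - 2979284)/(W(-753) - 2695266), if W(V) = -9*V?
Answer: 6400847/2688489 ≈ 2.3808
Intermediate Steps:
C(v, m) = v**2 - 1937*m + (650 + v)*(m + v) (C(v, m) = (v**2 - 1937*m) + (650 + v)*(m + v) = v**2 - 1937*m + (650 + v)*(m + v))
(C(-636, 1985) - 2979284)/(W(-753) - 2695266) = ((-1287*1985 + 2*(-636)**2 + 650*(-636) + 1985*(-636)) - 2979284)/(-9*(-753) - 2695266) = ((-2554695 + 2*404496 - 413400 - 1262460) - 2979284)/(6777 - 2695266) = ((-2554695 + 808992 - 413400 - 1262460) - 2979284)/(-2688489) = (-3421563 - 2979284)*(-1/2688489) = -6400847*(-1/2688489) = 6400847/2688489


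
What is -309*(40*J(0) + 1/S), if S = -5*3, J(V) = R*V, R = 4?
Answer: 103/5 ≈ 20.600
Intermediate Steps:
J(V) = 4*V
S = -15
-309*(40*J(0) + 1/S) = -309*(40*(4*0) + 1/(-15)) = -309*(40*0 - 1/15) = -309*(0 - 1/15) = -309*(-1/15) = 103/5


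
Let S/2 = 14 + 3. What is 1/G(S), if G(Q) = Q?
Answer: 1/34 ≈ 0.029412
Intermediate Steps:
S = 34 (S = 2*(14 + 3) = 2*17 = 34)
1/G(S) = 1/34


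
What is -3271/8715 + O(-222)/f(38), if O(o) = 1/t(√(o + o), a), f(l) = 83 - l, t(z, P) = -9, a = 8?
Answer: -88898/235305 ≈ -0.37780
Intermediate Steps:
O(o) = -⅑ (O(o) = 1/(-9) = -⅑)
-3271/8715 + O(-222)/f(38) = -3271/8715 - 1/(9*(83 - 1*38)) = -3271*1/8715 - 1/(9*(83 - 38)) = -3271/8715 - ⅑/45 = -3271/8715 - ⅑*1/45 = -3271/8715 - 1/405 = -88898/235305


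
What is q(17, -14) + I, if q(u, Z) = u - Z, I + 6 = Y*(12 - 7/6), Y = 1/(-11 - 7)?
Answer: 2635/108 ≈ 24.398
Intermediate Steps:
Y = -1/18 (Y = 1/(-18) = -1/18 ≈ -0.055556)
I = -713/108 (I = -6 - (12 - 7/6)/18 = -6 - 1/18*65/6 = -6 - 65/108 = -713/108 ≈ -6.6019)
q(17, -14) + I = (17 - 1*(-14)) - 713/108 = (17 + 14) - 713/108 = 31 - 713/108 = 2635/108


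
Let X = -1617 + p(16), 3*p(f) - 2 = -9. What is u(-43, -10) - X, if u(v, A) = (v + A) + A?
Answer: 4669/3 ≈ 1556.3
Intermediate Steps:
u(v, A) = v + 2*A (u(v, A) = (A + v) + A = v + 2*A)
p(f) = -7/3 (p(f) = ⅔ + (⅓)*(-9) = ⅔ - 3 = -7/3)
X = -4858/3 (X = -1617 - 7/3 = -4858/3 ≈ -1619.3)
u(-43, -10) - X = (-43 + 2*(-10)) - 1*(-4858/3) = (-43 - 20) + 4858/3 = -63 + 4858/3 = 4669/3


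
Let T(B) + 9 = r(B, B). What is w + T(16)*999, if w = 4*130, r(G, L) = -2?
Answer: -10469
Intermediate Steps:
T(B) = -11 (T(B) = -9 - 2 = -11)
w = 520
w + T(16)*999 = 520 - 11*999 = 520 - 10989 = -10469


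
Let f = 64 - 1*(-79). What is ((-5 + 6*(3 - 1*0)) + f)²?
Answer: 24336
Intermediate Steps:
f = 143 (f = 64 + 79 = 143)
((-5 + 6*(3 - 1*0)) + f)² = ((-5 + 6*(3 - 1*0)) + 143)² = ((-5 + 6*(3 + 0)) + 143)² = ((-5 + 6*3) + 143)² = ((-5 + 18) + 143)² = (13 + 143)² = 156² = 24336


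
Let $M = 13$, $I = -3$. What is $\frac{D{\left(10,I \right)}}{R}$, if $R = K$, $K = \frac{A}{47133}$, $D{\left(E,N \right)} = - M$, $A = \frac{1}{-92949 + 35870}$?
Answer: $34973958591$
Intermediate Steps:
$A = - \frac{1}{57079}$ ($A = \frac{1}{-57079} = - \frac{1}{57079} \approx -1.752 \cdot 10^{-5}$)
$D{\left(E,N \right)} = -13$ ($D{\left(E,N \right)} = \left(-1\right) 13 = -13$)
$K = - \frac{1}{2690304507}$ ($K = - \frac{1}{57079 \cdot 47133} = \left(- \frac{1}{57079}\right) \frac{1}{47133} = - \frac{1}{2690304507} \approx -3.7171 \cdot 10^{-10}$)
$R = - \frac{1}{2690304507} \approx -3.7171 \cdot 10^{-10}$
$\frac{D{\left(10,I \right)}}{R} = - \frac{13}{- \frac{1}{2690304507}} = \left(-13\right) \left(-2690304507\right) = 34973958591$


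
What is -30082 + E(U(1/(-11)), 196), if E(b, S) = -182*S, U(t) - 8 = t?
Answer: -65754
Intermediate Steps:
U(t) = 8 + t
-30082 + E(U(1/(-11)), 196) = -30082 - 182*196 = -30082 - 35672 = -65754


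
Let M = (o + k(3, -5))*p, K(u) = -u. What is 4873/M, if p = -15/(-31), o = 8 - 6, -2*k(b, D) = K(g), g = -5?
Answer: -302126/15 ≈ -20142.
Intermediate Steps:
k(b, D) = -5/2 (k(b, D) = -(-1)*(-5)/2 = -1/2*5 = -5/2)
o = 2
p = 15/31 (p = -15*(-1/31) = 15/31 ≈ 0.48387)
M = -15/62 (M = (2 - 5/2)*(15/31) = -1/2*15/31 = -15/62 ≈ -0.24194)
4873/M = 4873/(-15/62) = 4873*(-62/15) = -302126/15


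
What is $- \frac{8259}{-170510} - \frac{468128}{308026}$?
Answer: $- \frac{38638259273}{26260756630} \approx -1.4713$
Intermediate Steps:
$- \frac{8259}{-170510} - \frac{468128}{308026} = \left(-8259\right) \left(- \frac{1}{170510}\right) - \frac{234064}{154013} = \frac{8259}{170510} - \frac{234064}{154013} = - \frac{38638259273}{26260756630}$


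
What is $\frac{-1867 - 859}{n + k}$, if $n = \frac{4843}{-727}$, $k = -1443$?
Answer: $\frac{990901}{526952} \approx 1.8804$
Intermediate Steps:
$n = - \frac{4843}{727}$ ($n = 4843 \left(- \frac{1}{727}\right) = - \frac{4843}{727} \approx -6.6616$)
$\frac{-1867 - 859}{n + k} = \frac{-1867 - 859}{- \frac{4843}{727} - 1443} = - \frac{2726}{- \frac{1053904}{727}} = \left(-2726\right) \left(- \frac{727}{1053904}\right) = \frac{990901}{526952}$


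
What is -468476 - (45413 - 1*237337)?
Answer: -276552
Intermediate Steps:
-468476 - (45413 - 1*237337) = -468476 - (45413 - 237337) = -468476 - 1*(-191924) = -468476 + 191924 = -276552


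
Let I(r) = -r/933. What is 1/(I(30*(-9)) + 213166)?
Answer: 311/66294716 ≈ 4.6912e-6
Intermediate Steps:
I(r) = -r/933 (I(r) = -r*(1/933) = -r/933)
1/(I(30*(-9)) + 213166) = 1/(-10*(-9)/311 + 213166) = 1/(-1/933*(-270) + 213166) = 1/(90/311 + 213166) = 1/(66294716/311) = 311/66294716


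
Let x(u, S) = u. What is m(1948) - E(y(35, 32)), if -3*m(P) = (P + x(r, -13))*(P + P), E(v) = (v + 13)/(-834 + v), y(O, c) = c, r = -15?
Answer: -6039836201/2406 ≈ -2.5103e+6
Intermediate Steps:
E(v) = (13 + v)/(-834 + v)
m(P) = -2*P*(-15 + P)/3 (m(P) = -(P - 15)*(P + P)/3 = -(-15 + P)*2*P/3 = -2*P*(-15 + P)/3)
m(1948) - E(y(35, 32)) = (⅔)*1948*(15 - 1*1948) - (13 + 32)/(-834 + 32) = (⅔)*1948*(15 - 1948) - 45/(-802) = (⅔)*1948*(-1933) - (-1)*45/802 = -7530968/3 - 1*(-45/802) = -7530968/3 + 45/802 = -6039836201/2406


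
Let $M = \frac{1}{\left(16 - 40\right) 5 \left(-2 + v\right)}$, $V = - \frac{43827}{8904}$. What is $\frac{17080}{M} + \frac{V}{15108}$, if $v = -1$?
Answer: $\frac{39387933847513}{6405792} \approx 6.1488 \cdot 10^{6}$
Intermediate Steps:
$V = - \frac{2087}{424}$ ($V = \left(-43827\right) \frac{1}{8904} = - \frac{2087}{424} \approx -4.9222$)
$M = \frac{1}{360}$ ($M = \frac{1}{\left(16 - 40\right) 5 \left(-2 - 1\right)} = \frac{1}{\left(-24\right) 5 \left(-3\right)} = \frac{1}{\left(-24\right) \left(-15\right)} = \frac{1}{360} \approx 0.0027778$)
$\frac{17080}{M} + \frac{V}{15108} = 17080 \frac{1}{\frac{1}{360}} - \frac{2087}{424 \cdot 15108} = 17080 \cdot 360 - \frac{2087}{6405792} = 6148800 - \frac{2087}{6405792} = \frac{39387933847513}{6405792}$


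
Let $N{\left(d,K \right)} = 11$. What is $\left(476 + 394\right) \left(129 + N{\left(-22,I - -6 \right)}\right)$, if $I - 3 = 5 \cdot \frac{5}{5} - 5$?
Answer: $121800$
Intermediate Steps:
$I = 3$ ($I = 3 - \left(5 - 5 \cdot \frac{5}{5}\right) = 3 - \left(5 - 5 \cdot 5 \cdot \frac{1}{5}\right) = 3 + \left(5 \cdot 1 - 5\right) = 3 + \left(5 - 5\right) = 3 + 0 = 3$)
$\left(476 + 394\right) \left(129 + N{\left(-22,I - -6 \right)}\right) = \left(476 + 394\right) \left(129 + 11\right) = 870 \cdot 140 = 121800$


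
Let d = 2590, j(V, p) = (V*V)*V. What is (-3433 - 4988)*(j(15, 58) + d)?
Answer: -50231265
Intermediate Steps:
j(V, p) = V**3 (j(V, p) = V**2*V = V**3)
(-3433 - 4988)*(j(15, 58) + d) = (-3433 - 4988)*(15**3 + 2590) = -8421*(3375 + 2590) = -8421*5965 = -50231265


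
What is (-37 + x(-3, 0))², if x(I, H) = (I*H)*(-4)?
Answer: 1369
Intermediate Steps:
x(I, H) = -4*H*I (x(I, H) = (H*I)*(-4) = -4*H*I)
(-37 + x(-3, 0))² = (-37 - 4*0*(-3))² = (-37 + 0)² = (-37)² = 1369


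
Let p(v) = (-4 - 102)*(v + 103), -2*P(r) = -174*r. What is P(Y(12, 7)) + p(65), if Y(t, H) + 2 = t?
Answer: -16938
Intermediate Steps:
Y(t, H) = -2 + t
P(r) = 87*r (P(r) = -(-87)*r = 87*r)
p(v) = -10918 - 106*v (p(v) = -106*(103 + v) = -10918 - 106*v)
P(Y(12, 7)) + p(65) = 87*(-2 + 12) + (-10918 - 106*65) = 87*10 + (-10918 - 6890) = 870 - 17808 = -16938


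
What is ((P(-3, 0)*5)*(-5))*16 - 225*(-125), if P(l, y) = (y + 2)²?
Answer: 26525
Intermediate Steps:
P(l, y) = (2 + y)²
((P(-3, 0)*5)*(-5))*16 - 225*(-125) = (((2 + 0)²*5)*(-5))*16 - 225*(-125) = ((2²*5)*(-5))*16 + 28125 = ((4*5)*(-5))*16 + 28125 = (20*(-5))*16 + 28125 = -100*16 + 28125 = -1600 + 28125 = 26525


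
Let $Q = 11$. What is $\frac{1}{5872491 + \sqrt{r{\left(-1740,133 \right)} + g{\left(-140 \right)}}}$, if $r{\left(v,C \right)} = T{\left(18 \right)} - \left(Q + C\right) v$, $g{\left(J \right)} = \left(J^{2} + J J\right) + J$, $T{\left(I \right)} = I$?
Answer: $\frac{652499}{3831794472827} - \frac{\sqrt{32182}}{11495383418481} \approx 1.7027 \cdot 10^{-7}$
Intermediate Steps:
$g{\left(J \right)} = J + 2 J^{2}$ ($g{\left(J \right)} = \left(J^{2} + J^{2}\right) + J = 2 J^{2} + J = J + 2 J^{2}$)
$r{\left(v,C \right)} = 18 - v \left(11 + C\right)$ ($r{\left(v,C \right)} = 18 - \left(11 + C\right) v = 18 - v \left(11 + C\right)$)
$\frac{1}{5872491 + \sqrt{r{\left(-1740,133 \right)} + g{\left(-140 \right)}}} = \frac{1}{5872491 + \sqrt{\left(18 - -19140 - 133 \left(-1740\right)\right) - 140 \left(1 + 2 \left(-140\right)\right)}} = \frac{1}{5872491 + \sqrt{\left(18 + 19140 + 231420\right) - 140 \left(1 - 280\right)}} = \frac{1}{5872491 + \sqrt{250578 - -39060}} = \frac{1}{5872491 + \sqrt{250578 + 39060}} = \frac{1}{5872491 + \sqrt{289638}} = \frac{1}{5872491 + 3 \sqrt{32182}}$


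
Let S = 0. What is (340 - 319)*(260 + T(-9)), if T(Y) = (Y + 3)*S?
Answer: 5460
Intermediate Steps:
T(Y) = 0 (T(Y) = (Y + 3)*0 = (3 + Y)*0 = 0)
(340 - 319)*(260 + T(-9)) = (340 - 319)*(260 + 0) = 21*260 = 5460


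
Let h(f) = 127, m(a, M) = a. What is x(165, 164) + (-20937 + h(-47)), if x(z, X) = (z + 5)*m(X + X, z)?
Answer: 34950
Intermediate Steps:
x(z, X) = 2*X*(5 + z) (x(z, X) = (z + 5)*(X + X) = (5 + z)*(2*X) = 2*X*(5 + z))
x(165, 164) + (-20937 + h(-47)) = 2*164*(5 + 165) + (-20937 + 127) = 2*164*170 - 20810 = 55760 - 20810 = 34950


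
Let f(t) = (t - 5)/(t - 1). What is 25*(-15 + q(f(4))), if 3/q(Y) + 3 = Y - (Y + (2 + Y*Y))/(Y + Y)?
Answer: -975/2 ≈ -487.50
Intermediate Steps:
f(t) = (-5 + t)/(-1 + t)
q(Y) = 3/(-3 + Y - (2 + Y + Y**2)/(2*Y)) (q(Y) = 3/(-3 + (Y - (Y + (2 + Y*Y))/(Y + Y))) = 3/(-3 + (Y - (Y + (2 + Y**2))/(2*Y))) = 3/(-3 + (Y - (2 + Y + Y**2)*1/(2*Y))) = 3/(-3 + (Y - (2 + Y + Y**2)/(2*Y))) = 3/(-3 + Y - (2 + Y + Y**2)/(2*Y)))
25*(-15 + q(f(4))) = 25*(-15 + 6*((-5 + 4)/(-1 + 4))/(-2 + ((-5 + 4)/(-1 + 4))**2 - 7*(-5 + 4)/(-1 + 4))) = 25*(-15 + 6*(-1/3)/(-2 + (-1/3)**2 - 7*(-1)/3)) = 25*(-15 + 6*((1/3)*(-1))/(-2 + ((1/3)*(-1))**2 - 7*(-1)/3)) = 25*(-15 + 6*(-1/3)/(-2 + (-1/3)**2 - 7*(-1/3))) = 25*(-15 + 6*(-1/3)/(-2 + 1/9 + 7/3)) = 25*(-15 + 6*(-1/3)/(4/9)) = 25*(-15 + 6*(-1/3)*(9/4)) = 25*(-15 - 9/2) = 25*(-39/2) = -975/2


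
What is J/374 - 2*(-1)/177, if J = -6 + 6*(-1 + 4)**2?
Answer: 4622/33099 ≈ 0.13964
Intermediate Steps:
J = 48 (J = -6 + 6*3**2 = -6 + 6*9 = -6 + 54 = 48)
J/374 - 2*(-1)/177 = 48/374 - 2*(-1)/177 = 48*(1/374) + 2*(1/177) = 24/187 + 2/177 = 4622/33099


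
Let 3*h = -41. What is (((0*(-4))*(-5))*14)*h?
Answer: 0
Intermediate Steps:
h = -41/3 (h = (⅓)*(-41) = -41/3 ≈ -13.667)
(((0*(-4))*(-5))*14)*h = (((0*(-4))*(-5))*14)*(-41/3) = ((0*(-5))*14)*(-41/3) = (0*14)*(-41/3) = 0*(-41/3) = 0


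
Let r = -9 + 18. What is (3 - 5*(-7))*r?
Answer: 342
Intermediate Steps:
r = 9
(3 - 5*(-7))*r = (3 - 5*(-7))*9 = (3 + 35)*9 = 38*9 = 342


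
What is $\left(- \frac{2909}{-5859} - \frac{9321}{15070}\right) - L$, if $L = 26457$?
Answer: $- \frac{2336035027519}{88295130} \approx -26457.0$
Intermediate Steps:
$\left(- \frac{2909}{-5859} - \frac{9321}{15070}\right) - L = \left(- \frac{2909}{-5859} - \frac{9321}{15070}\right) - 26457 = \left(\left(-2909\right) \left(- \frac{1}{5859}\right) - \frac{9321}{15070}\right) - 26457 = \left(\frac{2909}{5859} - \frac{9321}{15070}\right) - 26457 = - \frac{10773109}{88295130} - 26457 = - \frac{2336035027519}{88295130}$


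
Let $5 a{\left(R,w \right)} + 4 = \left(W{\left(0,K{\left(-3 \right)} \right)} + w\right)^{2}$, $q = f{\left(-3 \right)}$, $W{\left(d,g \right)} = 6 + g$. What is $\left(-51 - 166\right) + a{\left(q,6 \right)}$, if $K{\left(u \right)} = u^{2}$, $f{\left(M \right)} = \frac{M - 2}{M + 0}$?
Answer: $- \frac{648}{5} \approx -129.6$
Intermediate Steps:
$f{\left(M \right)} = \frac{-2 + M}{M}$
$q = \frac{5}{3}$ ($q = \frac{-2 - 3}{-3} = \left(- \frac{1}{3}\right) \left(-5\right) = \frac{5}{3} \approx 1.6667$)
$a{\left(R,w \right)} = - \frac{4}{5} + \frac{\left(15 + w\right)^{2}}{5}$ ($a{\left(R,w \right)} = - \frac{4}{5} + \frac{\left(\left(6 + \left(-3\right)^{2}\right) + w\right)^{2}}{5} = - \frac{4}{5} + \frac{\left(\left(6 + 9\right) + w\right)^{2}}{5} = - \frac{4}{5} + \frac{\left(15 + w\right)^{2}}{5}$)
$\left(-51 - 166\right) + a{\left(q,6 \right)} = \left(-51 - 166\right) - \left(\frac{4}{5} - \frac{\left(15 + 6\right)^{2}}{5}\right) = -217 - \left(\frac{4}{5} - \frac{21^{2}}{5}\right) = -217 + \left(- \frac{4}{5} + \frac{1}{5} \cdot 441\right) = -217 + \left(- \frac{4}{5} + \frac{441}{5}\right) = -217 + \frac{437}{5} = - \frac{648}{5}$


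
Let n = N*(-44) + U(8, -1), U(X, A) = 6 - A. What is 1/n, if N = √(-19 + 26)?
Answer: -1/1929 - 44*√7/13503 ≈ -0.0091397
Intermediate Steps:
N = √7 ≈ 2.6458
n = 7 - 44*√7 (n = √7*(-44) + (6 - 1*(-1)) = -44*√7 + (6 + 1) = -44*√7 + 7 = 7 - 44*√7 ≈ -109.41)
1/n = 1/(7 - 44*√7)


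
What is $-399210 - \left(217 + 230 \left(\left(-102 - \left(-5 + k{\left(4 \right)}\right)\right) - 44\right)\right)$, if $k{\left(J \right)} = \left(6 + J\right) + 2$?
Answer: $-364237$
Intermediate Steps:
$k{\left(J \right)} = 8 + J$
$-399210 - \left(217 + 230 \left(\left(-102 - \left(-5 + k{\left(4 \right)}\right)\right) - 44\right)\right) = -399210 - \left(217 + 230 \left(\left(-102 + \left(5 - \left(8 + 4\right)\right)\right) - 44\right)\right) = -399210 - \left(217 + 230 \left(\left(-102 + \left(5 - 12\right)\right) - 44\right)\right) = -399210 - \left(217 + 230 \left(\left(-102 - 7\right) - 44\right)\right) = -399210 - \left(217 + 230 \left(-109 - 44\right)\right) = -399210 - \left(217 + 230 \left(-153\right)\right) = -399210 - \left(217 - 35190\right) = -399210 - -34973 = -399210 + 34973 = -364237$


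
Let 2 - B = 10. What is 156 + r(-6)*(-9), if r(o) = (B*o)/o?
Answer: 228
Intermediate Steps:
B = -8 (B = 2 - 1*10 = 2 - 10 = -8)
r(o) = -8 (r(o) = (-8*o)/o = -8)
156 + r(-6)*(-9) = 156 - 8*(-9) = 156 + 72 = 228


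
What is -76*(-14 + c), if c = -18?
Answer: 2432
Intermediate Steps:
-76*(-14 + c) = -76*(-14 - 18) = -76*(-32) = 2432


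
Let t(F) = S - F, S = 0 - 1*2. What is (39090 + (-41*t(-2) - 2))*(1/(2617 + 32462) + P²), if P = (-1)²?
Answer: 1371207040/35079 ≈ 39089.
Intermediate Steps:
P = 1
S = -2 (S = 0 - 2 = -2)
t(F) = -2 - F
(39090 + (-41*t(-2) - 2))*(1/(2617 + 32462) + P²) = (39090 + (-41*(-2 - 1*(-2)) - 2))*(1/(2617 + 32462) + 1²) = (39090 + (-41*(-2 + 2) - 2))*(1/35079 + 1) = (39090 + (-41*0 - 2))*(1/35079 + 1) = (39090 + (0 - 2))*(35080/35079) = (39090 - 2)*(35080/35079) = 39088*(35080/35079) = 1371207040/35079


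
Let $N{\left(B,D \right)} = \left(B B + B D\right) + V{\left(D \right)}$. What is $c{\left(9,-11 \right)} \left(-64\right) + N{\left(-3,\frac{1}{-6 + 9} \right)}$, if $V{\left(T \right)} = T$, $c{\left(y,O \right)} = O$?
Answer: $\frac{2137}{3} \approx 712.33$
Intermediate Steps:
$N{\left(B,D \right)} = D + B^{2} + B D$ ($N{\left(B,D \right)} = \left(B B + B D\right) + D = \left(B^{2} + B D\right) + D = D + B^{2} + B D$)
$c{\left(9,-11 \right)} \left(-64\right) + N{\left(-3,\frac{1}{-6 + 9} \right)} = \left(-11\right) \left(-64\right) + \left(\frac{1}{-6 + 9} + \left(-3\right)^{2} - \frac{3}{-6 + 9}\right) = 704 + \left(\frac{1}{3} + 9 - \frac{3}{3}\right) = 704 + \left(\frac{1}{3} + 9 - 1\right) = 704 + \frac{25}{3} = \frac{2137}{3}$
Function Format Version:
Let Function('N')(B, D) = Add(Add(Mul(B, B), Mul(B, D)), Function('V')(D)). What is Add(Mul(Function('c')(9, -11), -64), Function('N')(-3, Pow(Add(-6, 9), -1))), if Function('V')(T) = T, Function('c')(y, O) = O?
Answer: Rational(2137, 3) ≈ 712.33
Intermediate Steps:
Function('N')(B, D) = Add(D, Pow(B, 2), Mul(B, D)) (Function('N')(B, D) = Add(Add(Mul(B, B), Mul(B, D)), D) = Add(Add(Pow(B, 2), Mul(B, D)), D) = Add(D, Pow(B, 2), Mul(B, D)))
Add(Mul(Function('c')(9, -11), -64), Function('N')(-3, Pow(Add(-6, 9), -1))) = Add(Mul(-11, -64), Add(Pow(Add(-6, 9), -1), Pow(-3, 2), Mul(-3, Pow(Add(-6, 9), -1)))) = Add(704, Add(Pow(3, -1), 9, Mul(-3, Pow(3, -1)))) = Add(704, Add(Rational(1, 3), 9, Mul(-3, Rational(1, 3)))) = Add(704, Add(Rational(1, 3), 9, -1)) = Add(704, Rational(25, 3)) = Rational(2137, 3)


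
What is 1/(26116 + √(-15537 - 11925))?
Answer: 13058/341036459 - I*√27462/682072918 ≈ 3.8289e-5 - 2.4296e-7*I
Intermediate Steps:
1/(26116 + √(-15537 - 11925)) = 1/(26116 + √(-27462)) = 1/(26116 + I*√27462)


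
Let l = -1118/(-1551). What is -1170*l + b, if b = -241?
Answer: -560617/517 ≈ -1084.4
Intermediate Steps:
l = 1118/1551 (l = -1118*(-1/1551) = 1118/1551 ≈ 0.72083)
-1170*l + b = -1170*1118/1551 - 241 = -436020/517 - 241 = -560617/517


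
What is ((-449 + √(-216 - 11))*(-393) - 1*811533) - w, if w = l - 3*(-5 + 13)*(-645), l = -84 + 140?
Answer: -650612 - 393*I*√227 ≈ -6.5061e+5 - 5921.1*I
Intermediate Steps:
l = 56
w = 15536 (w = 56 - 3*(-5 + 13)*(-645) = 56 - 3*8*(-645) = 56 - 24*(-645) = 56 + 15480 = 15536)
((-449 + √(-216 - 11))*(-393) - 1*811533) - w = ((-449 + √(-216 - 11))*(-393) - 1*811533) - 1*15536 = ((-449 + √(-227))*(-393) - 811533) - 15536 = ((-449 + I*√227)*(-393) - 811533) - 15536 = ((176457 - 393*I*√227) - 811533) - 15536 = (-635076 - 393*I*√227) - 15536 = -650612 - 393*I*√227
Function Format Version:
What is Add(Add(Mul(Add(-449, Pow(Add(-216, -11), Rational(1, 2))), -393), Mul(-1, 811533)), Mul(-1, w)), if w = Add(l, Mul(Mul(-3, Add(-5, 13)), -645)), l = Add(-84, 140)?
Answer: Add(-650612, Mul(-393, I, Pow(227, Rational(1, 2)))) ≈ Add(-6.5061e+5, Mul(-5921.1, I))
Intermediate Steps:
l = 56
w = 15536 (w = Add(56, Mul(Mul(-3, Add(-5, 13)), -645)) = Add(56, Mul(Mul(-3, 8), -645)) = Add(56, Mul(-24, -645)) = Add(56, 15480) = 15536)
Add(Add(Mul(Add(-449, Pow(Add(-216, -11), Rational(1, 2))), -393), Mul(-1, 811533)), Mul(-1, w)) = Add(Add(Mul(Add(-449, Pow(Add(-216, -11), Rational(1, 2))), -393), Mul(-1, 811533)), Mul(-1, 15536)) = Add(Add(Mul(Add(-449, Pow(-227, Rational(1, 2))), -393), -811533), -15536) = Add(Add(Mul(Add(-449, Mul(I, Pow(227, Rational(1, 2)))), -393), -811533), -15536) = Add(Add(Add(176457, Mul(-393, I, Pow(227, Rational(1, 2)))), -811533), -15536) = Add(Add(-635076, Mul(-393, I, Pow(227, Rational(1, 2)))), -15536) = Add(-650612, Mul(-393, I, Pow(227, Rational(1, 2))))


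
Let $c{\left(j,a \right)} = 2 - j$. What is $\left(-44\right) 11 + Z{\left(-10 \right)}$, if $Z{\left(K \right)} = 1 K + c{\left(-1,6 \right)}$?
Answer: $-491$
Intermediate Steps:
$Z{\left(K \right)} = 3 + K$ ($Z{\left(K \right)} = 1 K + \left(2 - -1\right) = K + \left(2 + 1\right) = K + 3 = 3 + K$)
$\left(-44\right) 11 + Z{\left(-10 \right)} = \left(-44\right) 11 + \left(3 - 10\right) = -484 - 7 = -491$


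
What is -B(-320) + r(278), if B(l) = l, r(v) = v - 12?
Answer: 586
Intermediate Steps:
r(v) = -12 + v
-B(-320) + r(278) = -1*(-320) + (-12 + 278) = 320 + 266 = 586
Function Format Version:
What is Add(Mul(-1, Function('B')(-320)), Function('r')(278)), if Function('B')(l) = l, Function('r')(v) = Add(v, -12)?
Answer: 586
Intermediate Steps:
Function('r')(v) = Add(-12, v)
Add(Mul(-1, Function('B')(-320)), Function('r')(278)) = Add(Mul(-1, -320), Add(-12, 278)) = Add(320, 266) = 586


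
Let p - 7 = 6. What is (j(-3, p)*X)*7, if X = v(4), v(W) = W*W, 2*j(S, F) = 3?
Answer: 168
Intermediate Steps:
p = 13 (p = 7 + 6 = 13)
j(S, F) = 3/2 (j(S, F) = (½)*3 = 3/2)
v(W) = W²
X = 16 (X = 4² = 16)
(j(-3, p)*X)*7 = ((3/2)*16)*7 = 24*7 = 168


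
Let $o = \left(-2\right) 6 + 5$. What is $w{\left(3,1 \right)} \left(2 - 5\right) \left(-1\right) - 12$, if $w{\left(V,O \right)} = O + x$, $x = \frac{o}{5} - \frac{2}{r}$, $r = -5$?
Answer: $-12$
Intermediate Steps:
$o = -7$ ($o = -12 + 5 = -7$)
$x = -1$ ($x = - \frac{7}{5} - \frac{2}{-5} = \left(-7\right) \frac{1}{5} - - \frac{2}{5} = - \frac{7}{5} + \frac{2}{5} = -1$)
$w{\left(V,O \right)} = -1 + O$ ($w{\left(V,O \right)} = O - 1 = -1 + O$)
$w{\left(3,1 \right)} \left(2 - 5\right) \left(-1\right) - 12 = \left(-1 + 1\right) \left(2 - 5\right) \left(-1\right) - 12 = 0 \left(\left(-3\right) \left(-1\right)\right) - 12 = 0 \cdot 3 - 12 = 0 - 12 = -12$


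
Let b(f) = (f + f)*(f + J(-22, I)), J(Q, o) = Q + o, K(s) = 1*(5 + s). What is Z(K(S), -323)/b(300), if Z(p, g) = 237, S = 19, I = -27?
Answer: 79/50200 ≈ 0.0015737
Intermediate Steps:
K(s) = 5 + s
b(f) = 2*f*(-49 + f) (b(f) = (f + f)*(f + (-22 - 27)) = (2*f)*(f - 49) = (2*f)*(-49 + f) = 2*f*(-49 + f))
Z(K(S), -323)/b(300) = 237/((2*300*(-49 + 300))) = 237/((2*300*251)) = 237/150600 = 237*(1/150600) = 79/50200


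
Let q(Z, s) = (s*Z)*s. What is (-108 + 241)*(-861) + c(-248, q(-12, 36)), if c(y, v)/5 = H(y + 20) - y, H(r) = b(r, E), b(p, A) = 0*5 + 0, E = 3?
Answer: -113273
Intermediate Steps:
b(p, A) = 0 (b(p, A) = 0 + 0 = 0)
H(r) = 0
q(Z, s) = Z*s² (q(Z, s) = (Z*s)*s = Z*s²)
c(y, v) = -5*y (c(y, v) = 5*(0 - y) = 5*(-y) = -5*y)
(-108 + 241)*(-861) + c(-248, q(-12, 36)) = (-108 + 241)*(-861) - 5*(-248) = 133*(-861) + 1240 = -114513 + 1240 = -113273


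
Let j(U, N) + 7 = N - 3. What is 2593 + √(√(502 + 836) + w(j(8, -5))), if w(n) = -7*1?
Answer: 2593 + √(-7 + √1338) ≈ 2598.4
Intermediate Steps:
j(U, N) = -10 + N (j(U, N) = -7 + (N - 3) = -7 + (-3 + N) = -10 + N)
w(n) = -7
2593 + √(√(502 + 836) + w(j(8, -5))) = 2593 + √(√(502 + 836) - 7) = 2593 + √(√1338 - 7) = 2593 + √(-7 + √1338)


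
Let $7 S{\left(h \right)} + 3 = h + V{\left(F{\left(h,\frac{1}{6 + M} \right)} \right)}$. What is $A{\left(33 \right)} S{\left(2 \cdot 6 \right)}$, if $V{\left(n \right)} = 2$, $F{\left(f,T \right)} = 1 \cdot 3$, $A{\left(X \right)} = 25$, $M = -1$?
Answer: $\frac{275}{7} \approx 39.286$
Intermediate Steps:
$F{\left(f,T \right)} = 3$
$S{\left(h \right)} = - \frac{1}{7} + \frac{h}{7}$ ($S{\left(h \right)} = - \frac{3}{7} + \frac{h + 2}{7} = - \frac{3}{7} + \frac{2 + h}{7} = - \frac{3}{7} + \left(\frac{2}{7} + \frac{h}{7}\right) = - \frac{1}{7} + \frac{h}{7}$)
$A{\left(33 \right)} S{\left(2 \cdot 6 \right)} = 25 \left(- \frac{1}{7} + \frac{2 \cdot 6}{7}\right) = 25 \left(- \frac{1}{7} + \frac{1}{7} \cdot 12\right) = 25 \left(- \frac{1}{7} + \frac{12}{7}\right) = 25 \cdot \frac{11}{7} = \frac{275}{7}$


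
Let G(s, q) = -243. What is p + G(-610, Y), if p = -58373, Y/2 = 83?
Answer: -58616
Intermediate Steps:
Y = 166 (Y = 2*83 = 166)
p + G(-610, Y) = -58373 - 243 = -58616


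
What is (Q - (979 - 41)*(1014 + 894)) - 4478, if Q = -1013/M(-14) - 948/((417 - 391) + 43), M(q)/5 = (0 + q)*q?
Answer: -40441195259/22540 ≈ -1.7942e+6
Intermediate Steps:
M(q) = 5*q**2 (M(q) = 5*((0 + q)*q) = 5*(q*q) = 5*q**2)
Q = -332979/22540 (Q = -1013/(5*(-14)**2) - 948/((417 - 391) + 43) = -1013/(5*196) - 948/(26 + 43) = -1013/980 - 948/69 = -1013*1/980 - 948*1/69 = -1013/980 - 316/23 = -332979/22540 ≈ -14.773)
(Q - (979 - 41)*(1014 + 894)) - 4478 = (-332979/22540 - (979 - 41)*(1014 + 894)) - 4478 = (-332979/22540 - 938*1908) - 4478 = (-332979/22540 - 1*1789704) - 4478 = (-332979/22540 - 1789704) - 4478 = -40340261139/22540 - 4478 = -40441195259/22540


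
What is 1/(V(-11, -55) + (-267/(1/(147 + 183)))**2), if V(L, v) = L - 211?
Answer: 1/7763371878 ≈ 1.2881e-10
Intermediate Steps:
V(L, v) = -211 + L
1/(V(-11, -55) + (-267/(1/(147 + 183)))**2) = 1/((-211 - 11) + (-267/(1/(147 + 183)))**2) = 1/(-222 + (-267/(1/330))**2) = 1/(-222 + (-267/1/330)**2) = 1/(-222 + (-267*330)**2) = 1/(-222 + (-88110)**2) = 1/(-222 + 7763372100) = 1/7763371878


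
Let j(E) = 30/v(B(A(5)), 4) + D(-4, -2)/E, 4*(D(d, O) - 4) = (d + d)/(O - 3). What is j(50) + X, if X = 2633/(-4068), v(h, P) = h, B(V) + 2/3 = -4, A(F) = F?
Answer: -24873139/3559500 ≈ -6.9878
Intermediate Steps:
B(V) = -14/3 (B(V) = -⅔ - 4 = -14/3)
D(d, O) = 4 + d/(2*(-3 + O)) (D(d, O) = 4 + ((d + d)/(O - 3))/4 = 4 + ((2*d)/(-3 + O))/4 = 4 + (2*d/(-3 + O))/4 = 4 + d/(2*(-3 + O)))
X = -2633/4068 (X = 2633*(-1/4068) = -2633/4068 ≈ -0.64725)
j(E) = -45/7 + 22/(5*E) (j(E) = 30/(-14/3) + ((-24 - 4 + 8*(-2))/(2*(-3 - 2)))/E = 30*(-3/14) + ((½)*(-24 - 4 - 16)/(-5))/E = -45/7 + ((½)*(-⅕)*(-44))/E = -45/7 + 22/(5*E))
j(50) + X = (1/35)*(154 - 225*50)/50 - 2633/4068 = (1/35)*(1/50)*(154 - 11250) - 2633/4068 = (1/35)*(1/50)*(-11096) - 2633/4068 = -5548/875 - 2633/4068 = -24873139/3559500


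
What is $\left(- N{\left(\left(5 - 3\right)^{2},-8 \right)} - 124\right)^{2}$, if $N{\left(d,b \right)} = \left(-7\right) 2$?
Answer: $12100$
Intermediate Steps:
$N{\left(d,b \right)} = -14$
$\left(- N{\left(\left(5 - 3\right)^{2},-8 \right)} - 124\right)^{2} = \left(\left(-1\right) \left(-14\right) - 124\right)^{2} = \left(14 - 124\right)^{2} = \left(-110\right)^{2} = 12100$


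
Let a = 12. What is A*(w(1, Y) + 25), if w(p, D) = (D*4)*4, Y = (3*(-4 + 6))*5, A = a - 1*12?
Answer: 0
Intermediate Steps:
A = 0 (A = 12 - 1*12 = 12 - 12 = 0)
Y = 30 (Y = (3*2)*5 = 6*5 = 30)
w(p, D) = 16*D (w(p, D) = (4*D)*4 = 16*D)
A*(w(1, Y) + 25) = 0*(16*30 + 25) = 0*(480 + 25) = 0*505 = 0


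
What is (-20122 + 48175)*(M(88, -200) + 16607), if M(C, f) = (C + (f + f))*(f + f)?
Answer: 3966890571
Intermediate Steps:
M(C, f) = 2*f*(C + 2*f) (M(C, f) = (C + 2*f)*(2*f) = 2*f*(C + 2*f))
(-20122 + 48175)*(M(88, -200) + 16607) = (-20122 + 48175)*(2*(-200)*(88 + 2*(-200)) + 16607) = 28053*(2*(-200)*(88 - 400) + 16607) = 28053*(2*(-200)*(-312) + 16607) = 28053*(124800 + 16607) = 28053*141407 = 3966890571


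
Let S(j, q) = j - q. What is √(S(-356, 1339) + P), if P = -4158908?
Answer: I*√4160603 ≈ 2039.8*I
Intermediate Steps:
√(S(-356, 1339) + P) = √((-356 - 1*1339) - 4158908) = √((-356 - 1339) - 4158908) = √(-1695 - 4158908) = √(-4160603) = I*√4160603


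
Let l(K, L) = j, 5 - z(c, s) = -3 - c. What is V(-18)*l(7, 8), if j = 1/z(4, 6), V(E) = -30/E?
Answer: 5/36 ≈ 0.13889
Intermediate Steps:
z(c, s) = 8 + c (z(c, s) = 5 - (-3 - c) = 5 + (3 + c) = 8 + c)
j = 1/12 (j = 1/(8 + 4) = 1/12 ≈ 0.083333)
l(K, L) = 1/12
V(-18)*l(7, 8) = -30/(-18)*(1/12) = -30*(-1/18)*(1/12) = (5/3)*(1/12) = 5/36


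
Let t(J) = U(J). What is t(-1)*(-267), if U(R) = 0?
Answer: 0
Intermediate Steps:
t(J) = 0
t(-1)*(-267) = 0*(-267) = 0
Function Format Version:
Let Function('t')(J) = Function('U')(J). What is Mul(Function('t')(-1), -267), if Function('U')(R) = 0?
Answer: 0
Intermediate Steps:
Function('t')(J) = 0
Mul(Function('t')(-1), -267) = Mul(0, -267) = 0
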